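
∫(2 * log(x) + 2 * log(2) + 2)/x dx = (log(2*x) + 1)^2 + C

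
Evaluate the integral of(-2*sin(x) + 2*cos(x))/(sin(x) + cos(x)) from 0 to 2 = 2*log(cos(2) + sin(2))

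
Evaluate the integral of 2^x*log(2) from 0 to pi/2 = -1 + 2^(pi/2)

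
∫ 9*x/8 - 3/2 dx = 9*x^2/16 - 3*x/2 + C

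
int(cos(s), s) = sin(s) + C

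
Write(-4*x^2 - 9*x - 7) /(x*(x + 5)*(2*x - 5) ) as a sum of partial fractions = -218/(75*(2*x - 5)) - 62/(75*(x + 5)) + 7/(25*x)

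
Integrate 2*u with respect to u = u^2 + C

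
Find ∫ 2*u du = u^2 + C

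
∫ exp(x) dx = exp(x) + C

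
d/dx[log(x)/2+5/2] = 1/(2*x)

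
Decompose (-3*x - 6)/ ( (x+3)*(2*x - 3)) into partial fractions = -7/(3*(2*x - 3)) - 1/(3*(x + 3))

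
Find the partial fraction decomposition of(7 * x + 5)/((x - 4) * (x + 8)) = 17/(4*(x + 8)) + 11/(4*(x - 4))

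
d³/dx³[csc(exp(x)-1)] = (exp(2*x)*cos(exp(x) - 1)/sin(exp(x) - 1) - 6*exp(2*x)*cos(exp(x) - 1)/sin(exp(x) - 1)^3 - 3*exp(x) + 6*exp(x)/sin(exp(x) - 1)^2 - cos(exp(x) - 1)/sin(exp(x) - 1))*exp(x)/sin(exp(x) - 1)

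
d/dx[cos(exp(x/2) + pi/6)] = -exp(x/2)*sin(exp(x/2) + pi/6)/2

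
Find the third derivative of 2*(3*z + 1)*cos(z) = 6*z*sin(z) + 2*sin(z) - 18*cos(z)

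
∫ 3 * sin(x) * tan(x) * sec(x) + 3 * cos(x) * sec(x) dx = 3*tan(x) + C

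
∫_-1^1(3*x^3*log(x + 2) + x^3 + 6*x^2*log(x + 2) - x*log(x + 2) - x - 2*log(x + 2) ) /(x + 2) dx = 0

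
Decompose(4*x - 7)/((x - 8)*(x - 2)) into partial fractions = -1/(6*(x - 2)) + 25/(6*(x - 8))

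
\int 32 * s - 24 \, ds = 16*s^2 - 24*s + C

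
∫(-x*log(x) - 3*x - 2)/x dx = -(x + 2)*(log(x) + 2) + C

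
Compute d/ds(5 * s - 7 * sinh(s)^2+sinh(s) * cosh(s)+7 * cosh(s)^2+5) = cosh(2*s) + 5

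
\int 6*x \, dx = 3*x^2 + C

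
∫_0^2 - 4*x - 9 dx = -26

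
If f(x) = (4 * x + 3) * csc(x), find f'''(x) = (4*x*cos(x)/sin(x) - 24*x*cos(x)/sin(x)^3 - 12 + 3*cos(x)/sin(x) + 24/sin(x)^2 - 18*cos(x)/sin(x)^3)/sin(x)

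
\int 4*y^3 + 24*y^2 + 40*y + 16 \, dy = y^4 + 8*y^3 + 20*y^2 + 16*y + C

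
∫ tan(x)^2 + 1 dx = tan(x) + C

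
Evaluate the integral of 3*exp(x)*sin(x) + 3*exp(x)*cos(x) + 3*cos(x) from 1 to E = (-3*E - 3)*sin(1) + (3 + 3*exp(E))*sin(E)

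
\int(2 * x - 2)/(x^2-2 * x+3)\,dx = log((x - 1)^2 + 2) + C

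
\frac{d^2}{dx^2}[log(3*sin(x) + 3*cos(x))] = -2/(sin(2*x) + 1)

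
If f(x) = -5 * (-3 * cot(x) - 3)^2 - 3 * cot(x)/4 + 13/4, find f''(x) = -270*cot(x)^4 - 363*cot(x)^3/2 - 360*cot(x)^2 - 363*cot(x)/2 - 90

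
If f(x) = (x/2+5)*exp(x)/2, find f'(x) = x*exp(x)/4 + 11*exp(x)/4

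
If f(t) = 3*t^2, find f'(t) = 6*t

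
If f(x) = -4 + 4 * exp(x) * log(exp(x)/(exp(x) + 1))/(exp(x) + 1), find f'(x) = (4*(x - log(exp(x) + 1))*exp(x) + 4*exp(x))/(exp(2*x) + 2*exp(x) + 1)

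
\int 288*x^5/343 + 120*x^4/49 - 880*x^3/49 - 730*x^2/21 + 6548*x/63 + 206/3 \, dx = 48*x^6/343 + 24*x^5/49 - 220*x^4/49 - 730*x^3/63 + 3274*x^2/63 + 206*x/3 + C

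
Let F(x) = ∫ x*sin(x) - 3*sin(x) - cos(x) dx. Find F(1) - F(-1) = -2*cos(1)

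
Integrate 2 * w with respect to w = w^2 + C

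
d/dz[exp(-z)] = -exp(-z)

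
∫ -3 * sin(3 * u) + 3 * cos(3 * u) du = sqrt(2)*sin(3*u + pi/4) + C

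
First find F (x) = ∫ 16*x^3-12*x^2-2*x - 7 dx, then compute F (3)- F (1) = 194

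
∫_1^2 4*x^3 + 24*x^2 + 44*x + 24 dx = 161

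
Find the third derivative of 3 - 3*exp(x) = -3*exp(x)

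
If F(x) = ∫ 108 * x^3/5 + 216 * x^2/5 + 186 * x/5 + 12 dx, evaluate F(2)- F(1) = 1248/5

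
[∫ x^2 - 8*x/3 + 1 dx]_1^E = E*(-1 + (-2 + E)^2)/3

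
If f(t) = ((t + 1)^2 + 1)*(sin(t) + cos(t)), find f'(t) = sqrt(2)*t^2*cos(t + pi/4) + 4*t*cos(t) + 4*cos(t)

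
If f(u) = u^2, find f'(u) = 2*u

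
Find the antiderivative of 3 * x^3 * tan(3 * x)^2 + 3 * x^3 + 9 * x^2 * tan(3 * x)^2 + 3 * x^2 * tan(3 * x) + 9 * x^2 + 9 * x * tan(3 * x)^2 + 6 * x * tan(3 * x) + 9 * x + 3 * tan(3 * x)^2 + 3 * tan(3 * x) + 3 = (x + 1)^3*tan(3*x) + C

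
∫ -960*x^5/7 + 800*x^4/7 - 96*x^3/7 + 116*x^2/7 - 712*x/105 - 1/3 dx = -160*x^6/7 + 160*x^5/7 - 24*x^4/7 + 116*x^3/21 - 356*x^2/105 - x/3 + C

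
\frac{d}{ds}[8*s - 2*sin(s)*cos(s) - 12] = 4*sin(s)^2 + 6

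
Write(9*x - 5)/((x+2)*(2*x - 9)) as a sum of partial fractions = 71/(13*(2*x - 9)) + 23/(13*(x + 2))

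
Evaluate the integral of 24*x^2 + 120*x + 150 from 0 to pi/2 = -125 + (pi + 5)^3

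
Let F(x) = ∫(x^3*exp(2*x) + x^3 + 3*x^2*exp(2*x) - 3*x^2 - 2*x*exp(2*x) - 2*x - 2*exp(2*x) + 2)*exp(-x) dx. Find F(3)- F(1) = -21*exp(-3) - exp(-1) + E + 21*exp(3)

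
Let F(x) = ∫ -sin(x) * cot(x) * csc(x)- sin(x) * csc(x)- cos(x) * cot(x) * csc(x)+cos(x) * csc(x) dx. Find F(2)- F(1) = -1/tan(1) + 1/tan(2)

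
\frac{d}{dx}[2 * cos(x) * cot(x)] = -2*(1 + sin(x)^(-2))*cos(x)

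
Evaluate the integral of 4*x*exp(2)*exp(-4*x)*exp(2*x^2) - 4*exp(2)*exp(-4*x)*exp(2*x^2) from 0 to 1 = 1 - exp(2)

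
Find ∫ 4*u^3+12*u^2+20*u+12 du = u^4 + 4*u^3 + 10*u^2 + 12*u + C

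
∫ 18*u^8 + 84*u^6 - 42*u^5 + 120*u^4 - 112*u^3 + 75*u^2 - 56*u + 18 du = 2*u^9 + 12*u^7 - 7*u^6 + 24*u^5 - 28*u^4 + 25*u^3 - 28*u^2 + 18*u + C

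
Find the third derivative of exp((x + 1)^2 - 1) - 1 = 8*x^3*exp(x^2 + 2*x) + 24*x^2*exp(x^2 + 2*x) + 36*x*exp(x^2 + 2*x) + 20*exp(x^2 + 2*x)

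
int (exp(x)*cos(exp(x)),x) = sin(exp(x)) + C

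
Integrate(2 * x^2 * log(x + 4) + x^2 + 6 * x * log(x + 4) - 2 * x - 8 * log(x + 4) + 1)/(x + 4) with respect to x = (x - 1)^2*log(x + 4) + C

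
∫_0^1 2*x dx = 1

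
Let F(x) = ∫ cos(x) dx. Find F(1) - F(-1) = 2*sin(1)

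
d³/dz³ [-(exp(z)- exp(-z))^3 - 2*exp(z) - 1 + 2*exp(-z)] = (-27*exp(6*z) + exp(4*z) + exp(2*z) - 27)*exp(-3*z)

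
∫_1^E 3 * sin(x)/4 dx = 3*cos(1)/4 - 3*cos(E)/4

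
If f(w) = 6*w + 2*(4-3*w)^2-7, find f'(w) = 36*w - 42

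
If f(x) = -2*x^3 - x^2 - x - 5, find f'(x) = -6*x^2 - 2*x - 1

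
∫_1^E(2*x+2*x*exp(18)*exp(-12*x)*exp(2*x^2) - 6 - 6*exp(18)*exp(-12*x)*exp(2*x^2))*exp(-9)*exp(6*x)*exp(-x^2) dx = -exp(4) - exp(-(-3 + E)^2) + exp(-4) + exp((-3 + E)^2)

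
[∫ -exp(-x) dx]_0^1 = -1 + exp(-1)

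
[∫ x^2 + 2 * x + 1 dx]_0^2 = 26/3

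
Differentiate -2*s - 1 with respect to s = -2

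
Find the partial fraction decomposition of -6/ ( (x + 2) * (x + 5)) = 2/(x + 5) - 2/(x + 2)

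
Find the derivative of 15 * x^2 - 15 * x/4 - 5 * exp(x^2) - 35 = -10*x*exp(x^2) + 30*x - 15/4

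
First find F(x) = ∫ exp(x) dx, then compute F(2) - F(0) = -1 + exp(2)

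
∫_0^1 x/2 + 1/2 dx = 3/4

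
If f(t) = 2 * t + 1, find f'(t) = 2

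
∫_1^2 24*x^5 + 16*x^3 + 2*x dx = 315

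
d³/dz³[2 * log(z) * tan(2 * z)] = 4*(24*z^3*(-1 + cos(2*z)^(-2))^2*log(z) - 24*z^3*log(z) + 32*z^3*log(z)/cos(2*z)^2 + 12*z^2*sin(2*z)/cos(2*z)^3 - 3*z/cos(2*z)^2 + tan(2*z))/z^3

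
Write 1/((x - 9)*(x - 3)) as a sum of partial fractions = -1/(6*(x - 3)) + 1/(6*(x - 9))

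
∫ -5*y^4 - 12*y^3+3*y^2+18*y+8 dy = -y^5 - 3*y^4 + y^3 + 9*y^2 + 8*y + C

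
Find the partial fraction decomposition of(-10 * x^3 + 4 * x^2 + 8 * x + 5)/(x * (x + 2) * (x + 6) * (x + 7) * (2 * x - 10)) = 715/(168*(x + 7)) - 2261/(528*(x + 6)) + 17/(112*(x + 2)) - 221/(1848*(x - 5)) - 1/(168*x)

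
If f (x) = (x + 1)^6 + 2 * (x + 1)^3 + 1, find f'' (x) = 30*x^4 + 120*x^3 + 180*x^2 + 132*x + 42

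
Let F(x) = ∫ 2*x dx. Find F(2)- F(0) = 4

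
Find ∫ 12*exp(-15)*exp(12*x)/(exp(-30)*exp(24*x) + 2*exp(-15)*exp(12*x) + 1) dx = exp(12*x)/(exp(12*x) + exp(15)) + C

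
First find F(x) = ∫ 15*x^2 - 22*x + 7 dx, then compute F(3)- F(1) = 56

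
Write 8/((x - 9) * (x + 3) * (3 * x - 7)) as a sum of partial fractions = -9/(40*(3*x - 7)) + 1/(24*(x + 3)) + 1/(30*(x - 9))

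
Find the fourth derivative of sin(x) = sin(x)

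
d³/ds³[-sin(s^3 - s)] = 27*s^6*cos(s^3 - s) - 27*s^4*cos(s^3 - s) + 54*s^3*sin(s^3 - s) + 9*s^2*cos(s^3 - s) - 18*s*sin(s^3 - s) - 7*cos(s^3 - s)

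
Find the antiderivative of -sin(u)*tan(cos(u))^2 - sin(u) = tan(cos(u)) + C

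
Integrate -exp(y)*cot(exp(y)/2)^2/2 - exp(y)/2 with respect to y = cot(exp(y)/2) + C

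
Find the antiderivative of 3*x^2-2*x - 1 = x^3 - x^2 - x + C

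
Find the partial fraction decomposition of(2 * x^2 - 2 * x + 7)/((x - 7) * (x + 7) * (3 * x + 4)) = -7/(25*(3*x + 4)) + 1/(2*(x + 7)) + 13/(50*(x - 7))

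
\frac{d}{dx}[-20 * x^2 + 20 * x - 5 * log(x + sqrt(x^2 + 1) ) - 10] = (-40*x^3 - 40*x^2*sqrt(x^2 + 1) + 20*x^2 + 20*x*sqrt(x^2 + 1) - 45*x - 5*sqrt(x^2 + 1) + 20)/(x^2 + x*sqrt(x^2 + 1) + 1)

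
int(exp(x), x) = exp(x) + C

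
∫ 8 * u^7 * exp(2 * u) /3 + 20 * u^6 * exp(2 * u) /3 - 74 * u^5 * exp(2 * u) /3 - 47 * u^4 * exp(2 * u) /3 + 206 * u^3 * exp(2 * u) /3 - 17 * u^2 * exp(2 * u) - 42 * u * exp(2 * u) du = u^2*(2*u^2 + u - 9)*(2*u^3 - 3*u^2 - 2*u + 7)*exp(2*u)/3 + C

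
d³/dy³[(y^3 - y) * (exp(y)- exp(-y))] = (y^3*exp(2*y) + y^3 + 9*y^2*exp(2*y) - 9*y^2 + 17*y*exp(2*y) + 17*y + 3*exp(2*y) - 3)*exp(-y)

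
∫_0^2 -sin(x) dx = -1 + cos(2)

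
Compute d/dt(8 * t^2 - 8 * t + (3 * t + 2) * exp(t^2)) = 6*t^2*exp(t^2) + 4*t*exp(t^2) + 16*t + 3*exp(t^2) - 8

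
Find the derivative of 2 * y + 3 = 2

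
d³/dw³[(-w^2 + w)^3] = -120*w^3 + 180*w^2 - 72*w + 6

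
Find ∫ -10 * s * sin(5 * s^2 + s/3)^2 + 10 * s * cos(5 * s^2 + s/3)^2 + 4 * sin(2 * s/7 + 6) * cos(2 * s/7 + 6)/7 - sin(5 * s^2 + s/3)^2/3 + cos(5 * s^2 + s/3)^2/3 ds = sin(2*s*(5*s + 1/3))/2 + sin(2*s/7 + 6)^2 + C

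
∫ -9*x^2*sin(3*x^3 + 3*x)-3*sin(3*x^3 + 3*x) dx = cos(3*x*(x^2 + 1)) + C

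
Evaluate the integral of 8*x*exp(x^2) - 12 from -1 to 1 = -24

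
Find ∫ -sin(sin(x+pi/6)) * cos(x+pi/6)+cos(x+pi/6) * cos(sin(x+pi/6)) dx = sqrt(2)*sin(sin(x + pi/6) + pi/4) + C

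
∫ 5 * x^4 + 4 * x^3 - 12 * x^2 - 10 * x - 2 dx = x^5 + x^4 - 4*x^3 - 5*x^2 - 2*x + C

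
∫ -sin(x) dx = cos(x) + C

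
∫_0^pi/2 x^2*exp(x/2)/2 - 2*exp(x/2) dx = -4 + (-2 + pi/2)^2*exp(pi/4)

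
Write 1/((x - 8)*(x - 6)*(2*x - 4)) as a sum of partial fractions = 1/(48*(x - 2)) - 1/(16*(x - 6)) + 1/(24*(x - 8))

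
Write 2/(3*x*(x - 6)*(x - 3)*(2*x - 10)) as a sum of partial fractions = 1/(54*(x - 3)) - 1/(30*(x - 5)) + 1/(54*(x - 6)) - 1/(270*x)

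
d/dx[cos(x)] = -sin(x)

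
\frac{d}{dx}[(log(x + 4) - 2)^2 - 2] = (2*log(x + 4) - 4)/(x + 4)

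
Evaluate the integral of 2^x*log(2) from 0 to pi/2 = -1 + 2^(pi/2)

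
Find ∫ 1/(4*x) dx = log(x)/4 + C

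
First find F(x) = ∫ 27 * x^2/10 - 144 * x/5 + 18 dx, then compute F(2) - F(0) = -72/5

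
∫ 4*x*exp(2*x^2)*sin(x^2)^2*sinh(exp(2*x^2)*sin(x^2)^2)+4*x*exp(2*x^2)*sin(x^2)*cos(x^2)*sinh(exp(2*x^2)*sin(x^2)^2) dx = cosh(exp(2*x^2)*sin(x^2)^2) + C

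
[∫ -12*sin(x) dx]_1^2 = -12*cos(1) + 12*cos(2)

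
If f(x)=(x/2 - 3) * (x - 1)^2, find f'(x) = 3*x^2/2 - 8*x + 13/2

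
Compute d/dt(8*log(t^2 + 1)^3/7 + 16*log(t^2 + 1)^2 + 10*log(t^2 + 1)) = (48*t*log(t^2 + 1)^2 + 448*t*log(t^2 + 1) + 140*t)/(7*t^2 + 7)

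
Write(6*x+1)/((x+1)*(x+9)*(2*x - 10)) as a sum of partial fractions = -53/(224*(x + 9)) + 5/(96*(x + 1)) + 31/(168*(x - 5))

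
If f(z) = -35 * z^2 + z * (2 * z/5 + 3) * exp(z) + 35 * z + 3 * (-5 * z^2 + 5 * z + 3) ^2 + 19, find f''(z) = 2*z^2*exp(z)/5 + 900*z^2 + 23*z*exp(z)/5 - 900*z + 34*exp(z)/5 - 100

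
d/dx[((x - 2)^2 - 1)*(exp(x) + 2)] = x^2*exp(x) - 2*x*exp(x) + 4*x - exp(x) - 8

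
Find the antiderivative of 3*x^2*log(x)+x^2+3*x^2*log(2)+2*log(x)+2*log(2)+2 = x*(x^2 + 2)*log(2*x) + C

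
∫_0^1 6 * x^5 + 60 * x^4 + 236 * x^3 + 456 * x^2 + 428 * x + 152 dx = 590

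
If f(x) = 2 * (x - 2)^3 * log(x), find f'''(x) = (12*x^3*log(x) + 22*x^3 - 24*x^2 - 24*x - 32)/x^3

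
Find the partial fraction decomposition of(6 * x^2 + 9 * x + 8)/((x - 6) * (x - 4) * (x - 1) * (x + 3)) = -5/(36*(x + 3)) + 23/(60*(x - 1)) - 10/(3*(x - 4)) + 139/(45*(x - 6))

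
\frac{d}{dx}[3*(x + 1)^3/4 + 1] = 9*x^2/4 + 9*x/2 + 9/4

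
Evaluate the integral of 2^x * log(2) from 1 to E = -2 + 2^E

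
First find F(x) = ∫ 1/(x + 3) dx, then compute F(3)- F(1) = -log(8) + log(12)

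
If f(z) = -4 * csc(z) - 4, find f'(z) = 4*cot(z)*csc(z)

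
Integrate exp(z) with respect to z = exp(z) + C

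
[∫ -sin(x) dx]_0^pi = -2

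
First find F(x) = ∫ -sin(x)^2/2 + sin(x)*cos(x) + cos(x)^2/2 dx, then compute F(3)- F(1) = sqrt(2)*(cos(pi/4 + 2) - cos(pi/4 + 6))/4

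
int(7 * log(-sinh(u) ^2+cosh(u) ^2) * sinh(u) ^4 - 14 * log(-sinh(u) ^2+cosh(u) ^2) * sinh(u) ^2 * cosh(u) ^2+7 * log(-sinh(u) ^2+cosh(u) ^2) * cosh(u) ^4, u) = 0 + C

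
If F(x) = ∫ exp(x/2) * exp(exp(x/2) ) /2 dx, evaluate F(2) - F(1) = -exp(exp(1/2)) + exp(E)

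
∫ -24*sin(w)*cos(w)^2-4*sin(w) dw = 4*(cos(2*w) + 2)*cos(w) + C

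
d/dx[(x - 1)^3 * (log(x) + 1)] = (3*x^3*log(x) + 4*x^3 - 6*x^2*log(x) - 9*x^2 + 3*x*log(x) + 6*x - 1)/x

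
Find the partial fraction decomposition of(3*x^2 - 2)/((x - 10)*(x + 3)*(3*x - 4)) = -15/(169*(3*x - 4)) + 25/(169*(x + 3)) + 149/(169*(x - 10))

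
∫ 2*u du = u^2 + C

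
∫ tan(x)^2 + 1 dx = tan(x) + C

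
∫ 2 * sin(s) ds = -2*cos(s) + C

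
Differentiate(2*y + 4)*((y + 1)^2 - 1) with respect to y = 6*y^2 + 16*y + 8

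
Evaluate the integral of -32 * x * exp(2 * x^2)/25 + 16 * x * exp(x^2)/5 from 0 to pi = -8*exp(2*pi^2)/25 - 32/25 + 8*exp(pi^2)/5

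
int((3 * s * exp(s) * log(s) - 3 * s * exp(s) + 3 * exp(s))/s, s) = 3*(log(s) - 1)*exp(s) + C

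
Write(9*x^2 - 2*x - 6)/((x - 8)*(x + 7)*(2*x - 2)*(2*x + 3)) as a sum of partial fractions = 69/(1045*(2*x + 3)) - 449/(2640*(x + 7)) - 1/(560*(x - 1)) + 277/(1995*(x - 8))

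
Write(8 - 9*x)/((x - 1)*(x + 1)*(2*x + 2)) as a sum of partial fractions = 1/(8*(x + 1)) - 17/(4*(x + 1)^2) - 1/(8*(x - 1))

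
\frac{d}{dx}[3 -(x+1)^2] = -2*x - 2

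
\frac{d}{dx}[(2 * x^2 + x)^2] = 16*x^3 + 12*x^2 + 2*x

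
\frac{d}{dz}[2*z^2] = 4*z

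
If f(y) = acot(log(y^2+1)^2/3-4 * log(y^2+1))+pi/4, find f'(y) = (-12*y*log(y^2 + 1) + 72*y)/(y^2*log(y^2 + 1)^4 - 24*y^2*log(y^2 + 1)^3 + 144*y^2*log(y^2 + 1)^2 + 9*y^2 + log(y^2 + 1)^4 - 24*log(y^2 + 1)^3 + 144*log(y^2 + 1)^2 + 9)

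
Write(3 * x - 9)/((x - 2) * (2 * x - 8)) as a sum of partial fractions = 3/(4*(x - 2)) + 3/(4*(x - 4))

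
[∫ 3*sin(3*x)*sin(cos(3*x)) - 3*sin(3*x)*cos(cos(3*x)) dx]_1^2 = sqrt(2)*(-sin(cos(3) + pi/4) + sin(pi/4 + cos(6)))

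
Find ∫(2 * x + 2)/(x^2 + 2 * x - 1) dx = log((x + 1)^2 - 2) + C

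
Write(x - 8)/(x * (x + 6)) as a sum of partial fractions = 7/(3*(x + 6)) - 4/(3*x)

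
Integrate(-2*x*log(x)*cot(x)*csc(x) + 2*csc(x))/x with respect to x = 2*log(x)*csc(x) + C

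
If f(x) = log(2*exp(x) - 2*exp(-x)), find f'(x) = (exp(2*x) + 1)/(exp(2*x) - 1)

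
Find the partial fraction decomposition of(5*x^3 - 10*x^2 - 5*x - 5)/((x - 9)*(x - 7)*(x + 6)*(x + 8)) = 211/(34*(x + 8)) - 283/(78*(x + 6)) - 79/(26*(x - 7)) + 557/(102*(x - 9))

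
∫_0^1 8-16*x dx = 0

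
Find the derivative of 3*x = 3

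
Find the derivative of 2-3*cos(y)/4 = 3*sin(y)/4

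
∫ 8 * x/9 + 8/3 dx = 4*x^2/9 + 8*x/3 + C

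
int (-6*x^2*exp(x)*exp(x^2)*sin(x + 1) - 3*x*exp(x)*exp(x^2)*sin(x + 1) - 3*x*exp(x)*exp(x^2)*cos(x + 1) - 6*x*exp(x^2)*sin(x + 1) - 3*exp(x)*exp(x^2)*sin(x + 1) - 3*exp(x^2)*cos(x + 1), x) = -3*(x*exp(x) + 1)*exp(x^2)*sin(x + 1) + C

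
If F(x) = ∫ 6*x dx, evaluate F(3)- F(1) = 24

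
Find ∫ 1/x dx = log(x/2) + C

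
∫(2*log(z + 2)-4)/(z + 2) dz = (log(z + 2) - 2)^2 + C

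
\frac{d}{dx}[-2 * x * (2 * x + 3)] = -8*x - 6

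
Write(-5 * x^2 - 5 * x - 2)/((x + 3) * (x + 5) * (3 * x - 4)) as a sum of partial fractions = -158/(247*(3*x - 4)) - 51/(19*(x + 5)) + 16/(13*(x + 3))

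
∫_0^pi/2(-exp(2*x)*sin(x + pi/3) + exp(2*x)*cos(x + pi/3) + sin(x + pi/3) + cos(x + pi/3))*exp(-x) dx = -sqrt(3)*(-exp(-pi/2) + exp(pi/2))/2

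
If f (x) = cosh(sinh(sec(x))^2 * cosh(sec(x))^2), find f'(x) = 2*sin(x)*sinh(cosh(4/cos(x))/8 - 1/8)*sinh(1/cos(x))*cosh(1/cos(x))*cosh(2/cos(x))/cos(x)^2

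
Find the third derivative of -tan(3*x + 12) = -162*tan(3*x + 12)^4 - 216*tan(3*x + 12)^2 - 54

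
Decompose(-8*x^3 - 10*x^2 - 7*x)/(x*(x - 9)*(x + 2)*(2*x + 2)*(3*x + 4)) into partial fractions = -213/(124*(3*x + 4)) + 19/(44*(x + 2)) + 1/(4*(x + 1)) - 149/(1364*(x - 9))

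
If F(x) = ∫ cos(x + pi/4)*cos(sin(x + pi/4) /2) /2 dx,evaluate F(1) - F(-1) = -sin(cos(pi/4 + 1)/2) + sin(sin(pi/4 + 1)/2)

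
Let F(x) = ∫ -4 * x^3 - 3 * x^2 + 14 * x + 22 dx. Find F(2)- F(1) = 21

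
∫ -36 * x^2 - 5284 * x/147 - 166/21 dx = -12*x^3 - 2642*x^2/147 - 166*x/21 + C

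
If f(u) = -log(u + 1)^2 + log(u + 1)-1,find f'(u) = (1 - 2*log(u + 1))/(u + 1)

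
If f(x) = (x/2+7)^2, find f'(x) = x/2 + 7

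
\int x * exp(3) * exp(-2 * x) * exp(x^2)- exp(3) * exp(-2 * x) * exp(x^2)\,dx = exp((x - 1)^2 + 2)/2 + C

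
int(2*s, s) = s^2 + C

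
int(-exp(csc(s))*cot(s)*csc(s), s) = exp(csc(s)) + C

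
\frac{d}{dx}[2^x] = 2^x*log(2)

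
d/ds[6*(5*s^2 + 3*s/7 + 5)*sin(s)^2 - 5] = 30*s^2*sin(2*s) + 60*s*sin(s)^2 + 18*s*sin(2*s)/7 + 18*sin(s)^2/7 + 30*sin(2*s)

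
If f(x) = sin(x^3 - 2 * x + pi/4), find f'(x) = 3*x^2*cos(x^3 - 2*x + pi/4) - 2*cos(x^3 - 2*x + pi/4)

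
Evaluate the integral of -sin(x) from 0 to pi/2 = -1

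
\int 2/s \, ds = 2*log(s) + C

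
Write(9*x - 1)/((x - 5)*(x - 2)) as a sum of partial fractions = -17/(3*(x - 2)) + 44/(3*(x - 5))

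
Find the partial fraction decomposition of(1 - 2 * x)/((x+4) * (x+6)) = -13/(2*(x + 6)) + 9/(2*(x + 4))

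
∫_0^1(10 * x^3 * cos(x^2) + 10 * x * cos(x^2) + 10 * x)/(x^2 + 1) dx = 5*log(2) + 5*sin(1)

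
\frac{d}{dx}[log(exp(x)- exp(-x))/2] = (exp(2*x) + 1)/(2*exp(2*x) - 2)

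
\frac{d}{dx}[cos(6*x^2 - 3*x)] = 3*(1 - 4*x)*sin(3*x*(2*x - 1))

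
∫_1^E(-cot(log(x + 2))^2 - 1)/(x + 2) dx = -cot(log(3)) + cot(log(2 + E))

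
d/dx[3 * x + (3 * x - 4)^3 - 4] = 81*x^2 - 216*x + 147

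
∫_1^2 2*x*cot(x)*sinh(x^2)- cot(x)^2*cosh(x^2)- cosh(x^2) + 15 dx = cot(2)*cosh(4) - cot(1)*cosh(1) + 15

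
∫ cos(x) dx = sin(x) + C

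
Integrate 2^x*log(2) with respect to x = 2^x + C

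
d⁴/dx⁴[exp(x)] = exp(x)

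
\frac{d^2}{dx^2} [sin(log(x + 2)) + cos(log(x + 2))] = -2*cos(log(x + 2))/(x^2 + 4*x + 4)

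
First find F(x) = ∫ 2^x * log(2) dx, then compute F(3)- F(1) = 6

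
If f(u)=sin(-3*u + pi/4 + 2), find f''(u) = -9*sin(-3*u + pi/4 + 2)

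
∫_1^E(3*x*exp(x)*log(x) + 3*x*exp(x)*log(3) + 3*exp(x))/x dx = -3*E*log(3) + 3*exp(E)*log(3*E)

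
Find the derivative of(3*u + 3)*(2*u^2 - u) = 18*u^2 + 6*u - 3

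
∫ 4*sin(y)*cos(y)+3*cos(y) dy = 3*sin(y) - cos(2*y) + C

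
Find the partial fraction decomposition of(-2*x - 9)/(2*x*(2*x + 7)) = 2/(7*(2*x + 7)) - 9/(14*x)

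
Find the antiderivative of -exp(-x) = exp(-x) + C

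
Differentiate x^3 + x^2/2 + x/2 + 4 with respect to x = 3*x^2 + x + 1/2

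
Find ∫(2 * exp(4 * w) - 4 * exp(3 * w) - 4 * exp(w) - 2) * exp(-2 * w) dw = (-exp(2*w) + 2*exp(w) + 1)^2*exp(-2*w) + C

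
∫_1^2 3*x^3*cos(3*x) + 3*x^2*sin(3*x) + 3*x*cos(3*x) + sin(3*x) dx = 10*sin(6) - 2*sin(3)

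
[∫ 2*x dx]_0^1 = 1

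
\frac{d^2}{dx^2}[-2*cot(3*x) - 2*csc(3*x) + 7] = 18/sin(3*x) - 36*cos(3*x)/sin(3*x)^3 - 36/sin(3*x)^3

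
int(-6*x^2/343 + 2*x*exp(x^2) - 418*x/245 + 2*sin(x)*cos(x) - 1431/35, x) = -2*x^3/343 - 209*x^2/245 - 1431*x/35 + exp(x^2) + sin(x)^2 + C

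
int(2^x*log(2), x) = 2^x + C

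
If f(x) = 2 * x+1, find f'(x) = 2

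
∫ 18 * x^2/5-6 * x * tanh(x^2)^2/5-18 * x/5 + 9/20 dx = 6*x^3/5 - 12*x^2/5 + 9*x/20 + 3*tanh(x^2)/5 + C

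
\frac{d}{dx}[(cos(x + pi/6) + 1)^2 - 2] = -2*sin(x + pi/6) - sin(2*x + pi/3)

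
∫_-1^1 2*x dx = 0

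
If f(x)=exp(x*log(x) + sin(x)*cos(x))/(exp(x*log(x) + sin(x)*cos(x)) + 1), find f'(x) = (log(x) + cos(2*x) + 1)*exp(x*log(x))*exp(sin(2*x)/2)/(exp(x*log(x))*exp(sin(2*x)/2) + 1)^2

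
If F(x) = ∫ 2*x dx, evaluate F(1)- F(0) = 1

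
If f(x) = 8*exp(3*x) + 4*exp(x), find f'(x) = 24*exp(3*x) + 4*exp(x)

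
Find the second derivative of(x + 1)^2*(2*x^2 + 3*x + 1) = 24*x^2 + 42*x + 18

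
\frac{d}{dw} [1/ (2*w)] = -1/(2*w^2)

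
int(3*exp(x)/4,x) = 3*exp(x)/4 + C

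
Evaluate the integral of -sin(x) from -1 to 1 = 0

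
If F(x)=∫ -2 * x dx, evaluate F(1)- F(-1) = 0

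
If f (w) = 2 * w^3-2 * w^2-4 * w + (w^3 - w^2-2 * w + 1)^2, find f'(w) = 6*w^5 - 10*w^4 - 12*w^3 + 24*w^2 - 8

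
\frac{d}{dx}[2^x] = 2^x*log(2)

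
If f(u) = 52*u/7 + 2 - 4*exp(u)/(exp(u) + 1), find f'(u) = (52*exp(2*u) + 76*exp(u) + 52)/(7*exp(2*u) + 14*exp(u) + 7)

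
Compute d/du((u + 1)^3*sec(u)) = (u + 1)^2*(u*sin(u)/cos(u) + sin(u)/cos(u) + 3)/cos(u)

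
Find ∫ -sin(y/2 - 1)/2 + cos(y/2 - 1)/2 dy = sqrt(2)*cos(-y/2 + pi/4 + 1) + C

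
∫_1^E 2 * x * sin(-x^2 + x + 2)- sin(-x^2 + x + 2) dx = cos(-exp(2) + 2 + E) - cos(2)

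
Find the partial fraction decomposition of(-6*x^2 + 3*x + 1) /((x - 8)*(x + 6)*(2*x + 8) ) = -233/(56*(x + 6)) + 107/(48*(x + 4)) - 359/(336*(x - 8))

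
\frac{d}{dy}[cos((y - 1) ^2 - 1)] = 2*(1 - y)*sin(y*(y - 2))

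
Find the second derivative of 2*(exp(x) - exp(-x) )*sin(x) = 4*(exp(2*x) + 1)*exp(-x)*cos(x)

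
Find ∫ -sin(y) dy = cos(y) + C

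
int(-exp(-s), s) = exp(-s) + C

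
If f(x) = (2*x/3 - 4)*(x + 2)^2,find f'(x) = 2*x^2 - 8*x/3 - 40/3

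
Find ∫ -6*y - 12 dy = -3*y^2 - 12*y + C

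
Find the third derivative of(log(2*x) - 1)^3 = (6*log(x)^2 - 30*log(x) + 12*log(2)*log(x) - 30*log(2) + 6*log(2)^2 + 30)/x^3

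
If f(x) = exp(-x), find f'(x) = -exp(-x)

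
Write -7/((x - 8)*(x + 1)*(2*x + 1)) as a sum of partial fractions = 28/(17*(2*x + 1)) - 7/(9*(x + 1)) - 7/(153*(x - 8))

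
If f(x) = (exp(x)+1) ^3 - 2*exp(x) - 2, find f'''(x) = 27*exp(3*x) + 24*exp(2*x) + exp(x)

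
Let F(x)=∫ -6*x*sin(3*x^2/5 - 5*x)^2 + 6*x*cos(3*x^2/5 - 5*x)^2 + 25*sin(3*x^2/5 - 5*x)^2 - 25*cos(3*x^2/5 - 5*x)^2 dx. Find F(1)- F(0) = -5*sin(44/5)/2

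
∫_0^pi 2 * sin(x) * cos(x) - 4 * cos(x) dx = 0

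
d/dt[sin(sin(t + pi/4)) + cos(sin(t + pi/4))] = -sin(sin(t + pi/4))*cos(t + pi/4) + cos(t + pi/4)*cos(sin(t + pi/4))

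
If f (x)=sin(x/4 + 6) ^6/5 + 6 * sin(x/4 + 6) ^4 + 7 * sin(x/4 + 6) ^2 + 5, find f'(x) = 3*sin(x/4 + 6)^5*cos(x/4 + 6)/10 + 6*sin(x/4 + 6)^3*cos(x/4 + 6) + 7*sin(x/2 + 12)/4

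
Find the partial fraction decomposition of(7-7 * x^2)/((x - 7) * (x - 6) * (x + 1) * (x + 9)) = 7/(24*(x + 9)) + 7/(3*(x - 6)) - 21/(8*(x - 7))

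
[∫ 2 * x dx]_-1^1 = 0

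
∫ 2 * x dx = x^2 + C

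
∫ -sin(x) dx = cos(x) + C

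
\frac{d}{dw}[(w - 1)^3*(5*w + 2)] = 20*w^3 - 39*w^2 + 18*w + 1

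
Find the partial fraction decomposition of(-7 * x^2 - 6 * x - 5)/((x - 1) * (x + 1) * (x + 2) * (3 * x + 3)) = 7/(3*(x + 2)) - 11/(6*(x + 1)) + (x + 1)^(-2) - 1/(2*(x - 1))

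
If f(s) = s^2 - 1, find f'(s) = 2*s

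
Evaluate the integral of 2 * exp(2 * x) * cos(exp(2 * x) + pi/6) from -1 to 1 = -sin(exp(-2) + pi/6) + sin(pi/6 + exp(2))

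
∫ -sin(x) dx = cos(x) + C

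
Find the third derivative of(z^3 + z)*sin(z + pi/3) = -z^3*cos(z + pi/3) - 9*z^2*sin(z + pi/3) + 17*z*cos(z + pi/3) + 3*sin(z + pi/3)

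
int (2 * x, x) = x^2 + C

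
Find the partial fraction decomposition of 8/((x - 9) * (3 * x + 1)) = -6/(7*(3*x + 1)) + 2/(7*(x - 9))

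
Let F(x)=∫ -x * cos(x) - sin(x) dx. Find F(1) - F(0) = -sin(1)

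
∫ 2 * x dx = x^2 + C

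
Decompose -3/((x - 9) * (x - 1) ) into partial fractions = 3/(8*(x - 1)) - 3/(8*(x - 9))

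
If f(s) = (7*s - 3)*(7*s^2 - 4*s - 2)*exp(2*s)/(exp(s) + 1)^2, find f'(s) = (98*s^3*exp(2*s) + 147*s^2*exp(3*s) + 49*s^2*exp(2*s) - 98*s*exp(3*s) - 102*s*exp(2*s) - 2*exp(3*s) + 10*exp(2*s))/(exp(3*s) + 3*exp(2*s) + 3*exp(s) + 1)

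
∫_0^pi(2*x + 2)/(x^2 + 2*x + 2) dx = -log(6) + log(3 + 3*(1 + pi)^2)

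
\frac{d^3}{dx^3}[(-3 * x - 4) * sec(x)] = (3*x*sin(x)/cos(x) - 18*x*sin(x)/cos(x)^3 + 4*sin(x)/cos(x) - 24*sin(x)/cos(x)^3 + 9 - 18/cos(x)^2)/cos(x)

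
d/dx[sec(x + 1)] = tan(x + 1)*sec(x + 1)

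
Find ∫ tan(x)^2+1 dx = tan(x) + C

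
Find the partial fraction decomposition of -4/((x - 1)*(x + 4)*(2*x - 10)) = -2/(45*(x + 4)) + 1/(10*(x - 1)) - 1/(18*(x - 5))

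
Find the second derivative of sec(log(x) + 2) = (2*tan(log(x) + 2)^2*sec(log(x) + 2) - tan(log(x) + 2)*sec(log(x) + 2) + sec(log(x) + 2))/x^2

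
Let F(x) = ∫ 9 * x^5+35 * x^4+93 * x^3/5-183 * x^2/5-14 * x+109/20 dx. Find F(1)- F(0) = -3/5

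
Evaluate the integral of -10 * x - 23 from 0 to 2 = -66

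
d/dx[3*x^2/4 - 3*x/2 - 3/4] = 3*x/2 - 3/2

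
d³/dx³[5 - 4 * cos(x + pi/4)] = -4*sin(x + pi/4)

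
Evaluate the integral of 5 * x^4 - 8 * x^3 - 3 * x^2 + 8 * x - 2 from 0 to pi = (-1 + pi)^2*(-2*pi + pi^3)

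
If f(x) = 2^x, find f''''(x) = 2^x*log(2)^4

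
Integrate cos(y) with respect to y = sin(y) + C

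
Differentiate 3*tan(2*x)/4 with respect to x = 3/(2*cos(2*x)^2)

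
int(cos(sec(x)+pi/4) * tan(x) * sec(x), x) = sin(sec(x) + pi/4) + C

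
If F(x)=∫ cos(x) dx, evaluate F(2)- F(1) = -sin(1) + sin(2)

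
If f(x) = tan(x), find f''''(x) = 24*tan(x)^5 + 40*tan(x)^3 + 16*tan(x)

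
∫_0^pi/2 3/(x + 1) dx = 3*log(1 + pi/2)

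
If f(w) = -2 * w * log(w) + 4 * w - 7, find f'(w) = 2 - 2*log(w)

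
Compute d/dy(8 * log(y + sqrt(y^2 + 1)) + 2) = (8*y + 8*sqrt(y^2 + 1))/(y^2 + y*sqrt(y^2 + 1) + 1)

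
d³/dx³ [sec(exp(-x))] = (-exp(2*x)*sin(exp(-x))/cos(exp(-x)) + 3*exp(x) - 6*exp(x)/cos(exp(-x))^2 + sin(exp(-x))/cos(exp(-x)) - 6*sin(exp(-x))/cos(exp(-x))^3)*exp(-3*x)/cos(exp(-x))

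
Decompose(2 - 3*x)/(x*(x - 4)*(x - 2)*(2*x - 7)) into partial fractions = 68/(21*(2*x - 7)) - 1/(3*(x - 2)) - 5/(4*(x - 4)) - 1/(28*x)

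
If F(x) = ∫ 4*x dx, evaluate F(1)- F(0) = 2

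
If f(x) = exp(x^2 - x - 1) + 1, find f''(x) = (4*x^2 - 4*x + 3)*exp(x^2 - x - 1)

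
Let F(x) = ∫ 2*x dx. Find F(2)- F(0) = 4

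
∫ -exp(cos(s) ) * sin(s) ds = exp(cos(s)) + C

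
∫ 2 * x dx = x^2 + C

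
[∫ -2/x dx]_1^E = -2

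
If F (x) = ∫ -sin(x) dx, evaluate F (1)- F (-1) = 0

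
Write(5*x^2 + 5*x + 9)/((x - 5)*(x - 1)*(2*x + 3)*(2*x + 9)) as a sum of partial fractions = -117/(418*(2*x + 9)) + 17/(130*(2*x + 3)) - 19/(220*(x - 1)) + 159/(988*(x - 5))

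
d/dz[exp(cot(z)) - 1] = -exp(1/tan(z))/sin(z)^2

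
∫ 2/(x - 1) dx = log(3*(x - 1)^2) + C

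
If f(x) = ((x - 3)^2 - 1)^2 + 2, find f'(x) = 4*x^3 - 36*x^2 + 104*x - 96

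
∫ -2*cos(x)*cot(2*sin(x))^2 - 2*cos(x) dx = cot(2*sin(x)) + C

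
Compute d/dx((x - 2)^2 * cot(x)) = -x^2/sin(x)^2 + 2*x/tan(x) + 4*x/sin(x)^2 - 4/tan(x) - 4/sin(x)^2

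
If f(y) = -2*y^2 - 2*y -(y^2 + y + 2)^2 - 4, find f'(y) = -4*y^3 - 6*y^2 - 14*y - 6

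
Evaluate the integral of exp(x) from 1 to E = -E + exp(E)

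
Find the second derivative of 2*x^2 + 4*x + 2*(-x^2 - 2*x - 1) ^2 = 24*x^2 + 48*x + 28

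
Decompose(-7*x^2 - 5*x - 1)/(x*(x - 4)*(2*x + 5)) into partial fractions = -129/(65*(2*x + 5)) - 133/(52*(x - 4)) + 1/(20*x)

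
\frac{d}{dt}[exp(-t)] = -exp(-t)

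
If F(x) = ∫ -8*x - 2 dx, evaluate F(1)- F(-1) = -4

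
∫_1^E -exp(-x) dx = -exp(-1) + exp(-E)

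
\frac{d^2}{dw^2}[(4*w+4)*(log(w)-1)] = (4*w - 4)/w^2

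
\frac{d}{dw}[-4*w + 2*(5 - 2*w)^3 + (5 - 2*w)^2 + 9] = -48*w^2 + 248*w - 324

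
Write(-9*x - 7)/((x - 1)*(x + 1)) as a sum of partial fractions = -1/(x + 1) - 8/(x - 1)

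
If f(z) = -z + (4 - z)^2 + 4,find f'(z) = 2*z - 9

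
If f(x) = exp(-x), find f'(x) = -exp(-x)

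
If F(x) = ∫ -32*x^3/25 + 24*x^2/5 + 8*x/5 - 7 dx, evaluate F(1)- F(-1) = -54/5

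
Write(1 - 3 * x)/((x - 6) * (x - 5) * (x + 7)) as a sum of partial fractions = 11/(78*(x + 7)) + 7/(6*(x - 5)) - 17/(13*(x - 6))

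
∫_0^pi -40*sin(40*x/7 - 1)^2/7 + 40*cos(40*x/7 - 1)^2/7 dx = -cos(pi/14 + 2)/2 + sin(2)/2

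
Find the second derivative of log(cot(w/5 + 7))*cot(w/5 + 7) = (2*log(cot(w/5 + 7))*cot(w/5 + 7)^4 + 2*log(cot(w/5 + 7))*cot(w/5 + 7)^2 + 3*cot(w/5 + 7)^4 + 4*cot(w/5 + 7)^2 + 1)*tan(w/5 + 7)/25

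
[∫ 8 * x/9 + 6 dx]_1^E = -238/9 + (2*E/3 + 4)*(2*E/3 + 5)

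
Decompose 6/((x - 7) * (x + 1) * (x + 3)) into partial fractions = 3/(10*(x + 3)) - 3/(8*(x + 1)) + 3/(40*(x - 7))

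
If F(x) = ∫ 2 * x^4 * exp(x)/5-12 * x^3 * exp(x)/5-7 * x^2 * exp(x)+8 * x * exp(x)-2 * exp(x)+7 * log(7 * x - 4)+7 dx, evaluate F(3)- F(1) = -183*exp(3)/5 - 3*log(3) + 3*E/5 + 17*log(17)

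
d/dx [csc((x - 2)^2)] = 4*(2 - x)*cos(x^2 - 4*x + 4)/(1 - cos(2*(x^2 - 4*x + 4)))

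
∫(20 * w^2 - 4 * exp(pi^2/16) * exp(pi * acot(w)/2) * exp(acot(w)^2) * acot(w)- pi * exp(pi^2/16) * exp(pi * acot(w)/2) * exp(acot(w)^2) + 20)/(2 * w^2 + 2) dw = 10*w + exp((4*acot(w) + pi)^2/16) + C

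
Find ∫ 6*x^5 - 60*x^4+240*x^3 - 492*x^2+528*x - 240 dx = x^6 - 12*x^5 + 60*x^4 - 164*x^3 + 264*x^2 - 240*x + C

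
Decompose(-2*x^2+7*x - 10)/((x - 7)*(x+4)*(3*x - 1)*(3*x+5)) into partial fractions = -35/(156*(3*x + 5)) + 71/(1560*(3*x - 1)) + 10/(143*(x + 4)) - 59/(5720*(x - 7))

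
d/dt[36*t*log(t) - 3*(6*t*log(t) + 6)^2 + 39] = -216*t*log(t)^2 - 216*t*log(t) - 180*log(t) - 180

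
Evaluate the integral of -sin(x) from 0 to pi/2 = -1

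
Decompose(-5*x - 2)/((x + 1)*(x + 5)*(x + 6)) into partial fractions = 28/(5*(x + 6)) - 23/(4*(x + 5)) + 3/(20*(x + 1))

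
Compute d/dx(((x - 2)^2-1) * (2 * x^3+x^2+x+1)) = 10*x^4 - 28*x^3 + 9*x^2 - 1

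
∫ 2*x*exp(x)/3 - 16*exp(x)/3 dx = 2*(x - 9)*exp(x)/3 + C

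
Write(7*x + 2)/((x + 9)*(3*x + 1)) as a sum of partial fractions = -1/(26*(3*x + 1)) + 61/(26*(x + 9))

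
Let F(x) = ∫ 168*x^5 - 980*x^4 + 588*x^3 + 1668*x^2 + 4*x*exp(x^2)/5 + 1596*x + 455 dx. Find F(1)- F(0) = 2*E/5 + 8938/5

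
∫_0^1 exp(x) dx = -1 + E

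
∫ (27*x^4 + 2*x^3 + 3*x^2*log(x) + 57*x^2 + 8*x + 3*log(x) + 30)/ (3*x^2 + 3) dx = 3*x^3 + x^2/3 + x*log(x) + 9*x + log(x^2 + 1) + C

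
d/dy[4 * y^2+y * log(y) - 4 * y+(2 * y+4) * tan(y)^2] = 4*y*sin(y)/cos(y)^3 + 8*y + log(y) + 8*sin(y)/cos(y)^3 - 5 + 2/cos(y)^2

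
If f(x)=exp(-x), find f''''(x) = exp(-x)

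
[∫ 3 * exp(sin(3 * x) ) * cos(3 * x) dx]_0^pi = 0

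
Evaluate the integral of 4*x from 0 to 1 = 2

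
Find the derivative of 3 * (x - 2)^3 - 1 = 9*x^2 - 36*x + 36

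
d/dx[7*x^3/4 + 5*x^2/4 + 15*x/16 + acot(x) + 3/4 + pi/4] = (84*x^4 + 40*x^3 + 99*x^2 + 40*x - 1)/(16*x^2 + 16)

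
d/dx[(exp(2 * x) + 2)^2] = 4*exp(4*x) + 8*exp(2*x)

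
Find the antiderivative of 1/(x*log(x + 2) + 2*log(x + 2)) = log(2*log(x + 2)) + C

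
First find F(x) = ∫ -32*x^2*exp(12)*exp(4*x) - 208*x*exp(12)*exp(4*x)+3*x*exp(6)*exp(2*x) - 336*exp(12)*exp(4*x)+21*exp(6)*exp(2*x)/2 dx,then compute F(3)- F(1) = -288*exp(24) - 6*exp(8) + 9*exp(12) + 128*exp(16)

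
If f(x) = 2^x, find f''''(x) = 2^x*log(2)^4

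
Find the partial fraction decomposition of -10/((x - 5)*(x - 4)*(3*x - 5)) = -9/(7*(3*x - 5)) + 10/(7*(x - 4)) - 1/(x - 5)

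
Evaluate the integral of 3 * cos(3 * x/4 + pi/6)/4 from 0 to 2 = -1/2 + sin((pi + 9)/6)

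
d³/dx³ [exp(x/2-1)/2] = exp(x/2 - 1)/16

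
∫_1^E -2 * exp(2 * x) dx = -exp(2*E) + exp(2)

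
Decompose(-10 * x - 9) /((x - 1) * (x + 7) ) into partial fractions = -61/(8*(x + 7)) - 19/(8*(x - 1))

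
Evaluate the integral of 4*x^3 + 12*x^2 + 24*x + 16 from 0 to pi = -16 + (3 + (1 + pi)^2)^2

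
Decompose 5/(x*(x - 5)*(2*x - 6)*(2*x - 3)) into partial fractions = 20/(63*(2*x - 3)) - 5/(36*(x - 3)) + 1/(28*(x - 5)) - 1/(18*x)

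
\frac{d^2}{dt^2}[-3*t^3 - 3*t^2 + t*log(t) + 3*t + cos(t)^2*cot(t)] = (-18*t^2 + 2*t*sin(t)*cos(t) - 6*t + 4*t/tan(t) + 2*t*cos(t)^5/sin(t)^3 + 1)/t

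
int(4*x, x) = 2*x^2 + C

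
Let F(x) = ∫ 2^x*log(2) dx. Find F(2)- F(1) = 2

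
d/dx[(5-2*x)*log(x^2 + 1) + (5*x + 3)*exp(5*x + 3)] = (25*x^3*exp(5*x + 3) + 20*x^2*exp(5*x + 3) - 2*x^2*log(x^2 + 1) - 4*x^2 + 25*x*exp(5*x + 3) + 10*x + 20*exp(5*x + 3) - 2*log(x^2 + 1))/(x^2 + 1)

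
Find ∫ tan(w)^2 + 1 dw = tan(w) + C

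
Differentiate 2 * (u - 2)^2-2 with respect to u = 4*u - 8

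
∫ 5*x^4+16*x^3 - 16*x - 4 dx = x^5 + 4*x^4 - 8*x^2 - 4*x + C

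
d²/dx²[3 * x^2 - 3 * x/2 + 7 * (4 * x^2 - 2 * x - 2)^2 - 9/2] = 1344*x^2 - 672*x - 162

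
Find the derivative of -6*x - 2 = -6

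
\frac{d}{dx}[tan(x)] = cos(x)^(-2)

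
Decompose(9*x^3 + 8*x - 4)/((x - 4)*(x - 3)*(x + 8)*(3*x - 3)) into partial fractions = 1169/(891*(x + 8)) + 13/(162*(x - 1)) - 263/(66*(x - 3)) + 151/(27*(x - 4))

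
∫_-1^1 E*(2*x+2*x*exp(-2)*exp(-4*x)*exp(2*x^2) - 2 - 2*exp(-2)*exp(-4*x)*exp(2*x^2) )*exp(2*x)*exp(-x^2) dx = -2*exp(2) + 2*exp(-2)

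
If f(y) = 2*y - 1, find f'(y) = 2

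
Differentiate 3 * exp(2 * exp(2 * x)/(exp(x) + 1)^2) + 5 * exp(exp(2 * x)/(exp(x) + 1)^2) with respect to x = (10*exp(2*x + exp(2*x)/(exp(2*x) + 2*exp(x) + 1)) + 12*exp(2*x + 2*exp(2*x)/(exp(2*x) + 2*exp(x) + 1)))/(exp(3*x) + 3*exp(2*x) + 3*exp(x) + 1)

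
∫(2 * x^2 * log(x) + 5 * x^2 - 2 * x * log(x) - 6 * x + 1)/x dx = (x - 1)^2*(log(x) + 2) + C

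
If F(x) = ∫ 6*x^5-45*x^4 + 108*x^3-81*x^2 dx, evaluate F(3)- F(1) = 8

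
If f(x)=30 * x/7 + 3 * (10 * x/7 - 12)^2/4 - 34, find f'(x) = 150*x/49 - 150/7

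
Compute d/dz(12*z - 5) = 12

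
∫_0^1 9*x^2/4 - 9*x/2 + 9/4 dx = 3/4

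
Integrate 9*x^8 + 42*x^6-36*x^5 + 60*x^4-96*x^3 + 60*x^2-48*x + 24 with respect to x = x^9 + 6*x^7 - 6*x^6 + 12*x^5 - 24*x^4 + 20*x^3 - 24*x^2 + 24*x + C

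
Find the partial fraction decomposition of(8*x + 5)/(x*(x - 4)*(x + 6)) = -43/(60*(x + 6)) + 37/(40*(x - 4)) - 5/(24*x)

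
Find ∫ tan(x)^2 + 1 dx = tan(x) + C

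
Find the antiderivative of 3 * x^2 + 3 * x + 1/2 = x^3 + 3*x^2/2 + x/2 + C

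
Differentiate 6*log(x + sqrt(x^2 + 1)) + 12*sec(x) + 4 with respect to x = (12*x^2*tan(x)*sec(x) + 12*x*sqrt(x^2 + 1)*tan(x)*sec(x) + 6*x + 6*sqrt(x^2 + 1) + 12*tan(x)*sec(x))/(x^2 + x*sqrt(x^2 + 1) + 1)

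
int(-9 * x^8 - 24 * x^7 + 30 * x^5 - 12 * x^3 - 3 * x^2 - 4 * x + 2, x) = -x^9 - 3*x^8 + 5*x^6 - 3*x^4 - x^3 - 2*x^2 + 2*x + C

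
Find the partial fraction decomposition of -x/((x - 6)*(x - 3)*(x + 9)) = 1/(20*(x + 9)) + 1/(12*(x - 3)) - 2/(15*(x - 6))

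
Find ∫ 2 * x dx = x^2 + C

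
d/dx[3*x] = 3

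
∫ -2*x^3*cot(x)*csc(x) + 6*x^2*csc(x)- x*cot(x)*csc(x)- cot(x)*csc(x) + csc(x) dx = (2*x^3 + x + 1)*csc(x) + C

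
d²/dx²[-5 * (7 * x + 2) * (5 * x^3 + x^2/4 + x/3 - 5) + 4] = -2100*x^2 - 705*x/2 - 85/3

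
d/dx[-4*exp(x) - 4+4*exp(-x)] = (-4*exp(2*x) - 4)*exp(-x)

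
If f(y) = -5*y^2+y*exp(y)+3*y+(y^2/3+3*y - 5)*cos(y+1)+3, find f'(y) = -y^2*sin(y + 1)/3 + y*exp(y) - 3*y*sin(y + 1) + 2*y*cos(y + 1)/3 - 10*y + exp(y) + 5*sin(y + 1) + 3*cos(y + 1) + 3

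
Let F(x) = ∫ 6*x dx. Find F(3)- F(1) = 24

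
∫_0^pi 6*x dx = 3*pi^2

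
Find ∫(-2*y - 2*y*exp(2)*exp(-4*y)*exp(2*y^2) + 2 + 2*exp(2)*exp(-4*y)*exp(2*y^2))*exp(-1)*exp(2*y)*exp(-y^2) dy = -2*sinh(y^2 - 2*y + 1) + C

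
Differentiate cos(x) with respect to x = -sin(x)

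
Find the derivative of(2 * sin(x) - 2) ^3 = 24*(sin(x) - 1)^2*cos(x)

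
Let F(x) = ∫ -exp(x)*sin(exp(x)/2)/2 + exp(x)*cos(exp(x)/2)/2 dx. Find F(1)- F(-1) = sqrt(2)*(-sin((2*exp(-1) + pi)/4) + sin((pi + 2*E)/4))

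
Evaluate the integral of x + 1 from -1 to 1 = 2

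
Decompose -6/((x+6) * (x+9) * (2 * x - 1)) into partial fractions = -24/(247*(2*x - 1)) - 2/(19*(x + 9)) + 2/(13*(x + 6))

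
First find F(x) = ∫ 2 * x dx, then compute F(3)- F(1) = 8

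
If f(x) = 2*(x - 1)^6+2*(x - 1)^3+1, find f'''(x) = 240*x^3 - 720*x^2 + 720*x - 228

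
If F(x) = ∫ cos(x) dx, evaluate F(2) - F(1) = -sin(1) + sin(2)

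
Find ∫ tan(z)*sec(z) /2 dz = sec(z)/2 + C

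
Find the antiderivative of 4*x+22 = 2*x^2 + 22*x + C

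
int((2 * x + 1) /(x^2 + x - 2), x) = log(-3*x^2 - 3*x + 6) + C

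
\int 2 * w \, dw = w^2 + C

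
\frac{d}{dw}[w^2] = 2*w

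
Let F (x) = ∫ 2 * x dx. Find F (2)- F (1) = 3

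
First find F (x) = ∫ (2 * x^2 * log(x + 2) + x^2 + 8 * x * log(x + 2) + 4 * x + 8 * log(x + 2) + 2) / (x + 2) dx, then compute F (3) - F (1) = -7*log(3) + 23*log(5)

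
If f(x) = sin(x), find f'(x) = cos(x)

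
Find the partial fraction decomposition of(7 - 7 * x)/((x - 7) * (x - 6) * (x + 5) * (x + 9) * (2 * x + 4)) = 1/(192*(x + 9)) - 7/(528*(x + 5)) + 1/(144*(x + 2)) + 7/(528*(x - 6)) - 7/(576*(x - 7))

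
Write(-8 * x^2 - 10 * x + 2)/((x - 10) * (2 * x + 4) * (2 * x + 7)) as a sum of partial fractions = -122/(81*(2*x + 7)) + 5/(36*(x + 2)) - 449/(324*(x - 10))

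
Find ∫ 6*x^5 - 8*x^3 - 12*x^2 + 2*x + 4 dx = x^6 - 2*x^4 - 4*x^3 + x^2 + 4*x + C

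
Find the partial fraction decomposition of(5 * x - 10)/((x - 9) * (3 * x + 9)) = 25/(36*(x + 3)) + 35/(36*(x - 9))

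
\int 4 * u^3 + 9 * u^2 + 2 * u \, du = u^4 + 3*u^3 + u^2 + C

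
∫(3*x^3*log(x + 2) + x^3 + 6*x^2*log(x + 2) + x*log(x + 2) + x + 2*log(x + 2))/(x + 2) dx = x*(x^2 + 1)*log(x + 2) + C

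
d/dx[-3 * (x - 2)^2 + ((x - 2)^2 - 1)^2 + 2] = 4*x^3 - 24*x^2 + 38*x - 12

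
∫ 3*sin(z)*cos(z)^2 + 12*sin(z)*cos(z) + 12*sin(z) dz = -(cos(z) + 2)^3 + C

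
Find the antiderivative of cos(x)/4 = sin(x)/4 + C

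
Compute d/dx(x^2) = 2*x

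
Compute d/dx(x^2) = 2*x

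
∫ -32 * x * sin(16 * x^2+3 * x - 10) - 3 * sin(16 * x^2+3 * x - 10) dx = cos(16*x^2 + 3*x - 10) + C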